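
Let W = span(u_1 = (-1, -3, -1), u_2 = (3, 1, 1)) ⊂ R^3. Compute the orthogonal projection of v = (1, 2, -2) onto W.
proj_W(v) = (7/18, 25/18, 4/9)

Set up U = [u_1 | ... | u_2] ∈ R^(3×2). The projector onto W = col(U) is P = U (U^T U)^(-1) U^T.
Compute U^T U =
  [11, -7]
  [-7, 11],
and U^T v = (-5, 3).
Solve U^T U · c = U^T v for the coefficients: c = (-17/36, -1/36). The projection is proj_W(v) = U c.
Check: (v - proj_W(v)) · u_1 = 0  (should be 0).
Check: (v - proj_W(v)) · u_2 = 0  (should be 0).
Result: proj_W(v) = (7/18, 25/18, 4/9).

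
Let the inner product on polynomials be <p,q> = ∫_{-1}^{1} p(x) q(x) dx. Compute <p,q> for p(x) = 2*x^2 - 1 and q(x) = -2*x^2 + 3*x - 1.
<p,q> = 2/5

Expand the product: p(x)·q(x) = -4*x^4 + 6*x^3 - 3*x + 1.
∫_{-1}^{1} of each monomial x^k gives [2/(k+1) if k even, 0 if k odd]. Integrating term-by-term (or equivalently evaluating the antiderivative F(x) = -4*x^5/5 + 3*x^4/2 - 3*x^2/2 + x at the endpoints):
  F(1) − F(−1) = 1/5 − (-1/5) = 2/5.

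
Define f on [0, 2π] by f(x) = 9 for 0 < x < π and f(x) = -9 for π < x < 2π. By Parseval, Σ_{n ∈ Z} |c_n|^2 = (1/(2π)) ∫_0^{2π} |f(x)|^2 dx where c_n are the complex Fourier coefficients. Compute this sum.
Σ |c_n|^2 = 81

Parseval equates the L^2 energy of f (normalised by 1/(2π)) with the ℓ^2 sum of its Fourier coefficients: (1/(2π)) ∫_0^{2π} |f|^2 = Σ |c_n|^2.
Compute the left side: (1/(2π)) [∫_0^π 9^2 dx + ∫_π^{2π} (-9)^2 dx] = (1/(2π)) · (81π + 81π) = (81 + 81)/2 = 81.
So Σ_{n ∈ Z} |c_n|^2 = 81.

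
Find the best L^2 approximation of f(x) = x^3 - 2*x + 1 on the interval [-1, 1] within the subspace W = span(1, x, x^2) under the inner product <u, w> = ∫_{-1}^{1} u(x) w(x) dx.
g(x) = 1 - 7*x/5

The best approximation g ∈ W is the orthogonal projection of f onto W. Writing g = a_0 + a_1 x + a_2 x^2, the coefficients solve the normal equations G · a = b where
  G_{ij} = <φ_i, φ_j> and b_i = <f, φ_i>, with φ_0 = 1, φ_1 = x, φ_2 = x^2.
G =
  [2, 0, 2/3]
  [0, 2/3, 0]
  [2/3, 0, 2/5],
b = (2, -14/15, 2/3).
Solving gives a_0 = 1, a_1 = -7/5, a_2 = 0, so
  g(x) = 1 - 7*x/5.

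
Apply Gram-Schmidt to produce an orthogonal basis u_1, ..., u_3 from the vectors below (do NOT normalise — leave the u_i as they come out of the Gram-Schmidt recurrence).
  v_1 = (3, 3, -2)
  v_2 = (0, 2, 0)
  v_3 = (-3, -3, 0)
Orthogonal basis:
  u_1 = (3, 3, -2)
  u_2 = (-9/11, 13/11, 6/11)
  u_3 = (-12/13, 0, -18/13)

Apply the Gram-Schmidt recurrence
  u_1 = v_1
  u_i = v_i − Σ_{j<i} ((v_i · u_j) / (u_j · u_j)) · u_j.

Step by step this gives:
  u_1 = (3, 3, -2)
  u_2 = (-9/11, 13/11, 6/11)
  u_3 = (-12/13, 0, -18/13)

Orthogonality check:
  u_2 · u_1 = 0 (should be 0)
  u_3 · u_1 = 0 (should be 0)
  u_3 · u_2 = 0 (should be 0)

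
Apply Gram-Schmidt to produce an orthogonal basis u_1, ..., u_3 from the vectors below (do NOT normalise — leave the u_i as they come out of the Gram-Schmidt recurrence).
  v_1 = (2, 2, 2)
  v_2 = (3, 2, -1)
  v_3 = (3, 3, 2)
Orthogonal basis:
  u_1 = (2, 2, 2)
  u_2 = (5/3, 2/3, -7/3)
  u_3 = (-3/26, 2/13, -1/26)

Apply the Gram-Schmidt recurrence
  u_1 = v_1
  u_i = v_i − Σ_{j<i} ((v_i · u_j) / (u_j · u_j)) · u_j.

Step by step this gives:
  u_1 = (2, 2, 2)
  u_2 = (5/3, 2/3, -7/3)
  u_3 = (-3/26, 2/13, -1/26)

Orthogonality check:
  u_2 · u_1 = 0 (should be 0)
  u_3 · u_1 = 0 (should be 0)
  u_3 · u_2 = 0 (should be 0)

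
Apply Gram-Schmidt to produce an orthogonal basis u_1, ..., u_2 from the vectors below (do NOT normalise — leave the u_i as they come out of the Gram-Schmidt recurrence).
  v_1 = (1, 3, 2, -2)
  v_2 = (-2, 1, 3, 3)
Orthogonal basis:
  u_1 = (1, 3, 2, -2)
  u_2 = (-37/18, 5/6, 26/9, 28/9)

Apply the Gram-Schmidt recurrence
  u_1 = v_1
  u_i = v_i − Σ_{j<i} ((v_i · u_j) / (u_j · u_j)) · u_j.

Step by step this gives:
  u_1 = (1, 3, 2, -2)
  u_2 = (-37/18, 5/6, 26/9, 28/9)

Orthogonality check:
  u_2 · u_1 = 0 (should be 0)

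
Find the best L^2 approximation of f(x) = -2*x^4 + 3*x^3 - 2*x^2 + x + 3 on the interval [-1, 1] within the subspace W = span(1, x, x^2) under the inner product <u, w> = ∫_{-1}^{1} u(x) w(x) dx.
g(x) = -26*x^2/7 + 14*x/5 + 111/35

The best approximation g ∈ W is the orthogonal projection of f onto W. Writing g = a_0 + a_1 x + a_2 x^2, the coefficients solve the normal equations G · a = b where
  G_{ij} = <φ_i, φ_j> and b_i = <f, φ_i>, with φ_0 = 1, φ_1 = x, φ_2 = x^2.
G =
  [2, 0, 2/3]
  [0, 2/3, 0]
  [2/3, 0, 2/5],
b = (58/15, 28/15, 22/35).
Solving gives a_0 = 111/35, a_1 = 14/5, a_2 = -26/7, so
  g(x) = -26*x^2/7 + 14*x/5 + 111/35.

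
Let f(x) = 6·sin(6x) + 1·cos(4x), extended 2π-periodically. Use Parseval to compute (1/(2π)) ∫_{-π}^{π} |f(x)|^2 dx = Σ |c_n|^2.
Σ |c_n|^2 = 37/2

Expand |f|^2 and use orthogonality of {sin(nx), cos(mx)} on [-π, π]:
  ∫_{-π}^{π} sin(nx)^2 dx = π, ∫ cos(mx)^2 dx = π, and cross terms integrate to 0.
So ∫_{-π}^{π} f(x)^2 dx = 6^2 · π + 1^2 · π = (36 + 1)π.
Divide by 2π: (36 + 1)/2 = 37/2.
By Parseval, this equals Σ |c_n|^2.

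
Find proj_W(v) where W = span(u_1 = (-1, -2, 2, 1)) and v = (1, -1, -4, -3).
proj_W(v) = (1, 2, -2, -1)

Set up U = [u_1 | ... | u_1] ∈ R^(4×1). The projector onto W = col(U) is P = U (U^T U)^(-1) U^T.
Compute U^T U =
  [10],
and U^T v = (-10).
Solve U^T U · c = U^T v for the coefficients: c = (-1). The projection is proj_W(v) = U c.
Check: (v - proj_W(v)) · u_1 = 0  (should be 0).
Result: proj_W(v) = (1, 2, -2, -1).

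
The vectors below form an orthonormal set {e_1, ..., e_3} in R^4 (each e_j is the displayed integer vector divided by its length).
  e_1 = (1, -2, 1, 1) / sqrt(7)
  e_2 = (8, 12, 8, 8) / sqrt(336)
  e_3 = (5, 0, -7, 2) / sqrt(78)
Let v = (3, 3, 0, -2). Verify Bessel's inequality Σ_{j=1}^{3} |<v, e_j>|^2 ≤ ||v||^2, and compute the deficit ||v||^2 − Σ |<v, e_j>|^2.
Σ |<v, e_j>|^2 = 283/26; ||v||^2 = 22; deficit = 289/26

Write each e_j = u_j / sqrt(<u_j, u_j>) where u_j is the displayed integer vector. Then <v, e_j> = <v, u_j> / sqrt(<u_j, u_j>), so |<v, e_j>|^2 = <v, u_j>^2 / <u_j, u_j>.
Coefficients: <v, e_1> = -5/sqrt(7), <v, e_2> = 44/sqrt(336), <v, e_3> = 11/sqrt(78).
Square and sum: Σ |<v, e_j>|^2 = 283/26.
Compute ||v||^2 = v·v = 22.
Deficit = 22 − 283/26 = 289/26 ≥ 0, confirming Bessel's inequality. (The deficit equals ||v − Σ <v,e_j> e_j||^2, the squared distance from v to span{e_j}.)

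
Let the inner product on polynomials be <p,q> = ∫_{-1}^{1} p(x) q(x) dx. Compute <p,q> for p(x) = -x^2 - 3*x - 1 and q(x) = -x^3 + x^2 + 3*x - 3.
<p,q> = 32/15

Expand the product: p(x)·q(x) = x^5 + 2*x^4 - 5*x^3 - 7*x^2 + 6*x + 3.
∫_{-1}^{1} of each monomial x^k gives [2/(k+1) if k even, 0 if k odd]. Integrating term-by-term (or equivalently evaluating the antiderivative F(x) = x^6/6 + 2*x^5/5 - 5*x^4/4 - 7*x^3/3 + 3*x^2 + 3*x at the endpoints):
  F(1) − F(−1) = 179/60 − (17/20) = 32/15.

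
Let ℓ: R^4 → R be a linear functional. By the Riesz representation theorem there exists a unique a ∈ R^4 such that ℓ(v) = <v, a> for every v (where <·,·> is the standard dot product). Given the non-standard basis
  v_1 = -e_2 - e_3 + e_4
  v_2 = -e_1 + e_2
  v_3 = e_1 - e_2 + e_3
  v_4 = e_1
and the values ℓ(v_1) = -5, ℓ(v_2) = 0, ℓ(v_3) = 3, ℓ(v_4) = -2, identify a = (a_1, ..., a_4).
a = (-2, -2, 3, -4)

Write a = (a_1, ..., a_4) in the standard basis. For each basis vector v_i, ℓ(v_i) = <v_i, a> is a linear equation in the a_j's. Collect the n equations into a matrix system V a = ℓ, where row i of V is v_i (expressed in the standard basis). Since V is invertible (lower-triangular with 1s on the diagonal, up to permutation), solve by back-substitution:
  V =
[[0, -1, -1, 1],
 [-1, 1, 0, 0],
 [1, -1, 1, 0],
 [1, 0, 0, 0]]
  V a = (-5, 0, 3, -2)
Solving gives a = (-2, -2, 3, -4).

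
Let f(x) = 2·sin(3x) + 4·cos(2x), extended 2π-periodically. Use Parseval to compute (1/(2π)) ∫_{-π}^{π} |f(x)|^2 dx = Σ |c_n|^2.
Σ |c_n|^2 = 10

Expand |f|^2 and use orthogonality of {sin(nx), cos(mx)} on [-π, π]:
  ∫_{-π}^{π} sin(nx)^2 dx = π, ∫ cos(mx)^2 dx = π, and cross terms integrate to 0.
So ∫_{-π}^{π} f(x)^2 dx = 2^2 · π + 4^2 · π = (4 + 16)π.
Divide by 2π: (4 + 16)/2 = 10.
By Parseval, this equals Σ |c_n|^2.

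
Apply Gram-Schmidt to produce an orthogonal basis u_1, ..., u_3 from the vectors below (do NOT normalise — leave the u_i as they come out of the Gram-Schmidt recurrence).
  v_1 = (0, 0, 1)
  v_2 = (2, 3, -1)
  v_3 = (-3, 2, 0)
Orthogonal basis:
  u_1 = (0, 0, 1)
  u_2 = (2, 3, 0)
  u_3 = (-3, 2, 0)

Apply the Gram-Schmidt recurrence
  u_1 = v_1
  u_i = v_i − Σ_{j<i} ((v_i · u_j) / (u_j · u_j)) · u_j.

Step by step this gives:
  u_1 = (0, 0, 1)
  u_2 = (2, 3, 0)
  u_3 = (-3, 2, 0)

Orthogonality check:
  u_2 · u_1 = 0 (should be 0)
  u_3 · u_1 = 0 (should be 0)
  u_3 · u_2 = 0 (should be 0)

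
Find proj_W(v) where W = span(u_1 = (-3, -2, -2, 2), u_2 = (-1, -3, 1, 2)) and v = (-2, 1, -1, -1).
proj_W(v) = (-92/97, 88/97, -168/97, -24/97)

Set up U = [u_1 | ... | u_2] ∈ R^(4×2). The projector onto W = col(U) is P = U (U^T U)^(-1) U^T.
Compute U^T U =
  [21, 11]
  [11, 15],
and U^T v = (4, -4).
Solve U^T U · c = U^T v for the coefficients: c = (52/97, -64/97). The projection is proj_W(v) = U c.
Check: (v - proj_W(v)) · u_1 = 0  (should be 0).
Check: (v - proj_W(v)) · u_2 = 0  (should be 0).
Result: proj_W(v) = (-92/97, 88/97, -168/97, -24/97).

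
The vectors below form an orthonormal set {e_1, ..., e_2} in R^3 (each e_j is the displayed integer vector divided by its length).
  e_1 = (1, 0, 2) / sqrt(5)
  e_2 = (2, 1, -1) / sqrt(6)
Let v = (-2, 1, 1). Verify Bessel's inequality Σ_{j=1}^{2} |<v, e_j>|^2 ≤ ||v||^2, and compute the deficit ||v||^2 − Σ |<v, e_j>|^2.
Σ |<v, e_j>|^2 = 8/3; ||v||^2 = 6; deficit = 10/3

Write each e_j = u_j / sqrt(<u_j, u_j>) where u_j is the displayed integer vector. Then <v, e_j> = <v, u_j> / sqrt(<u_j, u_j>), so |<v, e_j>|^2 = <v, u_j>^2 / <u_j, u_j>.
Coefficients: <v, e_1> = 0/sqrt(5), <v, e_2> = -4/sqrt(6).
Square and sum: Σ |<v, e_j>|^2 = 8/3.
Compute ||v||^2 = v·v = 6.
Deficit = 6 − 8/3 = 10/3 ≥ 0, confirming Bessel's inequality. (The deficit equals ||v − Σ <v,e_j> e_j||^2, the squared distance from v to span{e_j}.)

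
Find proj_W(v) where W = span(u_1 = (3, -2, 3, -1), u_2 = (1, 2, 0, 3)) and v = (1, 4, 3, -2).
proj_W(v) = (127/102, -1/51, 16/17, 61/102)

Set up U = [u_1 | ... | u_2] ∈ R^(4×2). The projector onto W = col(U) is P = U (U^T U)^(-1) U^T.
Compute U^T U =
  [23, -4]
  [-4, 14],
and U^T v = (6, 3).
Solve U^T U · c = U^T v for the coefficients: c = (16/51, 31/102). The projection is proj_W(v) = U c.
Check: (v - proj_W(v)) · u_1 = 0  (should be 0).
Check: (v - proj_W(v)) · u_2 = 0  (should be 0).
Result: proj_W(v) = (127/102, -1/51, 16/17, 61/102).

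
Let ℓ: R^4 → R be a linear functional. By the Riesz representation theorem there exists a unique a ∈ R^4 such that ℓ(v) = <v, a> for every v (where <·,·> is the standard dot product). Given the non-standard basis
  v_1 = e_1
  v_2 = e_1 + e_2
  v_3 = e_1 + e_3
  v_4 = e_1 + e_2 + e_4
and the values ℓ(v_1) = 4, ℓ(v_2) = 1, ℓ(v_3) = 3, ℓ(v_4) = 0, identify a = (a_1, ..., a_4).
a = (4, -3, -1, -1)

Write a = (a_1, ..., a_4) in the standard basis. For each basis vector v_i, ℓ(v_i) = <v_i, a> is a linear equation in the a_j's. Collect the n equations into a matrix system V a = ℓ, where row i of V is v_i (expressed in the standard basis). Since V is invertible (lower-triangular with 1s on the diagonal, up to permutation), solve by back-substitution:
  V =
[[1, 0, 0, 0],
 [1, 1, 0, 0],
 [1, 0, 1, 0],
 [1, 1, 0, 1]]
  V a = (4, 1, 3, 0)
Solving gives a = (4, -3, -1, -1).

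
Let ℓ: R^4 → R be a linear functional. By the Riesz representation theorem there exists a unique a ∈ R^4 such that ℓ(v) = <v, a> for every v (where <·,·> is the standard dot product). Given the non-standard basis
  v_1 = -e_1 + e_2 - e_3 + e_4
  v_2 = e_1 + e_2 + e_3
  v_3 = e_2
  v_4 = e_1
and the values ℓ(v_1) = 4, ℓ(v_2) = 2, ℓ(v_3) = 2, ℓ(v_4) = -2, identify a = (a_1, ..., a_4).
a = (-2, 2, 2, 2)

Write a = (a_1, ..., a_4) in the standard basis. For each basis vector v_i, ℓ(v_i) = <v_i, a> is a linear equation in the a_j's. Collect the n equations into a matrix system V a = ℓ, where row i of V is v_i (expressed in the standard basis). Since V is invertible (lower-triangular with 1s on the diagonal, up to permutation), solve by back-substitution:
  V =
[[-1, 1, -1, 1],
 [1, 1, 1, 0],
 [0, 1, 0, 0],
 [1, 0, 0, 0]]
  V a = (4, 2, 2, -2)
Solving gives a = (-2, 2, 2, 2).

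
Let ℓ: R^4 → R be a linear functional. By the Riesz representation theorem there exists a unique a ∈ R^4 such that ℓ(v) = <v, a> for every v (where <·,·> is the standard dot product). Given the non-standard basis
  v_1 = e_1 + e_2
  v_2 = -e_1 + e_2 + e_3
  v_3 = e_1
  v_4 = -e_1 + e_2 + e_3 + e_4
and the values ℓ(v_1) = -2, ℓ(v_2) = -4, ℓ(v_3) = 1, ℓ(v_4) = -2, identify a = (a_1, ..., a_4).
a = (1, -3, 0, 2)

Write a = (a_1, ..., a_4) in the standard basis. For each basis vector v_i, ℓ(v_i) = <v_i, a> is a linear equation in the a_j's. Collect the n equations into a matrix system V a = ℓ, where row i of V is v_i (expressed in the standard basis). Since V is invertible (lower-triangular with 1s on the diagonal, up to permutation), solve by back-substitution:
  V =
[[1, 1, 0, 0],
 [-1, 1, 1, 0],
 [1, 0, 0, 0],
 [-1, 1, 1, 1]]
  V a = (-2, -4, 1, -2)
Solving gives a = (1, -3, 0, 2).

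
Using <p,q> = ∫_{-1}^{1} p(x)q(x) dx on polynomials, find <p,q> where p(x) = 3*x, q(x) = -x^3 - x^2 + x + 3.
<p,q> = 4/5

Expand the product: p(x)·q(x) = -3*x^4 - 3*x^3 + 3*x^2 + 9*x.
∫_{-1}^{1} of each monomial x^k gives [2/(k+1) if k even, 0 if k odd]. Integrating term-by-term (or equivalently evaluating the antiderivative F(x) = -3*x^5/5 - 3*x^4/4 + x^3 + 9*x^2/2 at the endpoints):
  F(1) − F(−1) = 83/20 − (67/20) = 4/5.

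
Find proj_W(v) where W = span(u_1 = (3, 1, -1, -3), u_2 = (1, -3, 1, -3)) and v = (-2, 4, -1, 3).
proj_W(v) = (-53/42, 149/42, -7/6, 51/14)

Set up U = [u_1 | ... | u_2] ∈ R^(4×2). The projector onto W = col(U) is P = U (U^T U)^(-1) U^T.
Compute U^T U =
  [20, 8]
  [8, 20],
and U^T v = (-10, -24).
Solve U^T U · c = U^T v for the coefficients: c = (-1/42, -25/21). The projection is proj_W(v) = U c.
Check: (v - proj_W(v)) · u_1 = 0  (should be 0).
Check: (v - proj_W(v)) · u_2 = 0  (should be 0).
Result: proj_W(v) = (-53/42, 149/42, -7/6, 51/14).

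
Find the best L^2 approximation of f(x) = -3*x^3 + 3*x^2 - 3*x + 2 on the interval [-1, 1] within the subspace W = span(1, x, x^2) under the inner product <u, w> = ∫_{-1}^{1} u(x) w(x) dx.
g(x) = 3*x^2 - 24*x/5 + 2

The best approximation g ∈ W is the orthogonal projection of f onto W. Writing g = a_0 + a_1 x + a_2 x^2, the coefficients solve the normal equations G · a = b where
  G_{ij} = <φ_i, φ_j> and b_i = <f, φ_i>, with φ_0 = 1, φ_1 = x, φ_2 = x^2.
G =
  [2, 0, 2/3]
  [0, 2/3, 0]
  [2/3, 0, 2/5],
b = (6, -16/5, 38/15).
Solving gives a_0 = 2, a_1 = -24/5, a_2 = 3, so
  g(x) = 3*x^2 - 24*x/5 + 2.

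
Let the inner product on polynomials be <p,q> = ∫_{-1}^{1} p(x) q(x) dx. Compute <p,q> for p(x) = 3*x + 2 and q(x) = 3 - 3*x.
<p,q> = 6

Expand the product: p(x)·q(x) = -9*x^2 + 3*x + 6.
∫_{-1}^{1} of each monomial x^k gives [2/(k+1) if k even, 0 if k odd]. Integrating term-by-term (or equivalently evaluating the antiderivative F(x) = -3*x^3 + 3*x^2/2 + 6*x at the endpoints):
  F(1) − F(−1) = 9/2 − (-3/2) = 6.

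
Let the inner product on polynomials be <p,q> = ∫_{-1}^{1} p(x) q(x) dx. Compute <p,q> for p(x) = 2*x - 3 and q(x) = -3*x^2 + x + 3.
<p,q> = -32/3

Expand the product: p(x)·q(x) = -6*x^3 + 11*x^2 + 3*x - 9.
∫_{-1}^{1} of each monomial x^k gives [2/(k+1) if k even, 0 if k odd]. Integrating term-by-term (or equivalently evaluating the antiderivative F(x) = -3*x^4/2 + 11*x^3/3 + 3*x^2/2 - 9*x at the endpoints):
  F(1) − F(−1) = -16/3 − (16/3) = -32/3.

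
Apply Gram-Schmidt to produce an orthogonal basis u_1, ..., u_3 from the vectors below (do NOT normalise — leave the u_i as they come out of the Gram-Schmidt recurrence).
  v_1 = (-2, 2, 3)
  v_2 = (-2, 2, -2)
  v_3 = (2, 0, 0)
Orthogonal basis:
  u_1 = (-2, 2, 3)
  u_2 = (-30/17, 30/17, -40/17)
  u_3 = (1, 1, 0)

Apply the Gram-Schmidt recurrence
  u_1 = v_1
  u_i = v_i − Σ_{j<i} ((v_i · u_j) / (u_j · u_j)) · u_j.

Step by step this gives:
  u_1 = (-2, 2, 3)
  u_2 = (-30/17, 30/17, -40/17)
  u_3 = (1, 1, 0)

Orthogonality check:
  u_2 · u_1 = 0 (should be 0)
  u_3 · u_1 = 0 (should be 0)
  u_3 · u_2 = 0 (should be 0)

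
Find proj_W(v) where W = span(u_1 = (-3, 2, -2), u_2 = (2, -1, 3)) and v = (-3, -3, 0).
proj_W(v) = (-3/7, 3/14, -9/14)

Set up U = [u_1 | ... | u_2] ∈ R^(3×2). The projector onto W = col(U) is P = U (U^T U)^(-1) U^T.
Compute U^T U =
  [17, -14]
  [-14, 14],
and U^T v = (3, -3).
Solve U^T U · c = U^T v for the coefficients: c = (0, -3/14). The projection is proj_W(v) = U c.
Check: (v - proj_W(v)) · u_1 = 0  (should be 0).
Check: (v - proj_W(v)) · u_2 = 0  (should be 0).
Result: proj_W(v) = (-3/7, 3/14, -9/14).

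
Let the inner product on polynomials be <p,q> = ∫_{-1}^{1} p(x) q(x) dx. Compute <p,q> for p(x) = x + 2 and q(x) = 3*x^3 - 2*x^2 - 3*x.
<p,q> = -52/15

Expand the product: p(x)·q(x) = 3*x^4 + 4*x^3 - 7*x^2 - 6*x.
∫_{-1}^{1} of each monomial x^k gives [2/(k+1) if k even, 0 if k odd]. Integrating term-by-term (or equivalently evaluating the antiderivative F(x) = 3*x^5/5 + x^4 - 7*x^3/3 - 3*x^2 at the endpoints):
  F(1) − F(−1) = -56/15 − (-4/15) = -52/15.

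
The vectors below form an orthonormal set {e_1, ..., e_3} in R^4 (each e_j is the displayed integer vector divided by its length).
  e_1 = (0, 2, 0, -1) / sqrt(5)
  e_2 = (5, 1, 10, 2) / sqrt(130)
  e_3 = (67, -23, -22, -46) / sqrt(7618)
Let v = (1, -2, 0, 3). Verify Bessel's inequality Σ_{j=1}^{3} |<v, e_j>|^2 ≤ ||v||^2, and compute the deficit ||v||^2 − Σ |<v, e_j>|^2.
Σ |<v, e_j>|^2 = 3078/293; ||v||^2 = 14; deficit = 1024/293

Write each e_j = u_j / sqrt(<u_j, u_j>) where u_j is the displayed integer vector. Then <v, e_j> = <v, u_j> / sqrt(<u_j, u_j>), so |<v, e_j>|^2 = <v, u_j>^2 / <u_j, u_j>.
Coefficients: <v, e_1> = -7/sqrt(5), <v, e_2> = 9/sqrt(130), <v, e_3> = -25/sqrt(7618).
Square and sum: Σ |<v, e_j>|^2 = 3078/293.
Compute ||v||^2 = v·v = 14.
Deficit = 14 − 3078/293 = 1024/293 ≥ 0, confirming Bessel's inequality. (The deficit equals ||v − Σ <v,e_j> e_j||^2, the squared distance from v to span{e_j}.)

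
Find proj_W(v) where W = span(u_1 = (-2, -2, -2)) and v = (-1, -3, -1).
proj_W(v) = (-5/3, -5/3, -5/3)

Set up U = [u_1 | ... | u_1] ∈ R^(3×1). The projector onto W = col(U) is P = U (U^T U)^(-1) U^T.
Compute U^T U =
  [12],
and U^T v = (10).
Solve U^T U · c = U^T v for the coefficients: c = (5/6). The projection is proj_W(v) = U c.
Check: (v - proj_W(v)) · u_1 = 0  (should be 0).
Result: proj_W(v) = (-5/3, -5/3, -5/3).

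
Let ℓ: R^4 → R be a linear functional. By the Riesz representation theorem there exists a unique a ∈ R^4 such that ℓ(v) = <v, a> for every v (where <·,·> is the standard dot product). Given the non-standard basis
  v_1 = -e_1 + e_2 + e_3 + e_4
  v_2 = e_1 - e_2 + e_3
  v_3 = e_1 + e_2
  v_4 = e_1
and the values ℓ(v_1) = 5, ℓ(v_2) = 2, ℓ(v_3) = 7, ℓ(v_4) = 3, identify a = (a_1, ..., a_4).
a = (3, 4, 3, 1)

Write a = (a_1, ..., a_4) in the standard basis. For each basis vector v_i, ℓ(v_i) = <v_i, a> is a linear equation in the a_j's. Collect the n equations into a matrix system V a = ℓ, where row i of V is v_i (expressed in the standard basis). Since V is invertible (lower-triangular with 1s on the diagonal, up to permutation), solve by back-substitution:
  V =
[[-1, 1, 1, 1],
 [1, -1, 1, 0],
 [1, 1, 0, 0],
 [1, 0, 0, 0]]
  V a = (5, 2, 7, 3)
Solving gives a = (3, 4, 3, 1).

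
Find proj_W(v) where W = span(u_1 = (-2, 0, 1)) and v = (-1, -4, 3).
proj_W(v) = (-2, 0, 1)

Set up U = [u_1 | ... | u_1] ∈ R^(3×1). The projector onto W = col(U) is P = U (U^T U)^(-1) U^T.
Compute U^T U =
  [5],
and U^T v = (5).
Solve U^T U · c = U^T v for the coefficients: c = (1). The projection is proj_W(v) = U c.
Check: (v - proj_W(v)) · u_1 = 0  (should be 0).
Result: proj_W(v) = (-2, 0, 1).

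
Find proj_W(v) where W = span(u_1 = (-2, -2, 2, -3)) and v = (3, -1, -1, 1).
proj_W(v) = (6/7, 6/7, -6/7, 9/7)

Set up U = [u_1 | ... | u_1] ∈ R^(4×1). The projector onto W = col(U) is P = U (U^T U)^(-1) U^T.
Compute U^T U =
  [21],
and U^T v = (-9).
Solve U^T U · c = U^T v for the coefficients: c = (-3/7). The projection is proj_W(v) = U c.
Check: (v - proj_W(v)) · u_1 = 0  (should be 0).
Result: proj_W(v) = (6/7, 6/7, -6/7, 9/7).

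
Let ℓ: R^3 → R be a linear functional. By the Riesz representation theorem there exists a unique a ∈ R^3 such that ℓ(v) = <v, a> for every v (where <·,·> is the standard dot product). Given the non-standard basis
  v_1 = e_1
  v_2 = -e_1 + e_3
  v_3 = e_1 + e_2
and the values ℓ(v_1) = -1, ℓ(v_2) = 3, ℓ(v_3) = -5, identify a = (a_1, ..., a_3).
a = (-1, -4, 2)

Write a = (a_1, ..., a_3) in the standard basis. For each basis vector v_i, ℓ(v_i) = <v_i, a> is a linear equation in the a_j's. Collect the n equations into a matrix system V a = ℓ, where row i of V is v_i (expressed in the standard basis). Since V is invertible (lower-triangular with 1s on the diagonal, up to permutation), solve by back-substitution:
  V =
[[1, 0, 0],
 [-1, 0, 1],
 [1, 1, 0]]
  V a = (-1, 3, -5)
Solving gives a = (-1, -4, 2).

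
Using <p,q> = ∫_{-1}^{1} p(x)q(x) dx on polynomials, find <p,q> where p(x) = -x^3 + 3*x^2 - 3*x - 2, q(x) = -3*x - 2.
<p,q> = 56/5

Expand the product: p(x)·q(x) = 3*x^4 - 7*x^3 + 3*x^2 + 12*x + 4.
∫_{-1}^{1} of each monomial x^k gives [2/(k+1) if k even, 0 if k odd]. Integrating term-by-term (or equivalently evaluating the antiderivative F(x) = 3*x^5/5 - 7*x^4/4 + x^3 + 6*x^2 + 4*x at the endpoints):
  F(1) − F(−1) = 197/20 − (-27/20) = 56/5.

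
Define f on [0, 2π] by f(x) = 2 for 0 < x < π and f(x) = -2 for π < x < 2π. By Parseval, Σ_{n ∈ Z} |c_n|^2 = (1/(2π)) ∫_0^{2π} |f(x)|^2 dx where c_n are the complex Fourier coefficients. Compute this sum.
Σ |c_n|^2 = 4

Parseval equates the L^2 energy of f (normalised by 1/(2π)) with the ℓ^2 sum of its Fourier coefficients: (1/(2π)) ∫_0^{2π} |f|^2 = Σ |c_n|^2.
Compute the left side: (1/(2π)) [∫_0^π 2^2 dx + ∫_π^{2π} (-2)^2 dx] = (1/(2π)) · (4π + 4π) = (4 + 4)/2 = 4.
So Σ_{n ∈ Z} |c_n|^2 = 4.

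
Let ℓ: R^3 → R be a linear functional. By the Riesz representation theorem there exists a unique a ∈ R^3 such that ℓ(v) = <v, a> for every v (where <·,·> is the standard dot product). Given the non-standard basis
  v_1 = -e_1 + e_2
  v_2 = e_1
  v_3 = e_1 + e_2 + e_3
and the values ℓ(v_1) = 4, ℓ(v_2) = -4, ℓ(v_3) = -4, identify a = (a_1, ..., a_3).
a = (-4, 0, 0)

Write a = (a_1, ..., a_3) in the standard basis. For each basis vector v_i, ℓ(v_i) = <v_i, a> is a linear equation in the a_j's. Collect the n equations into a matrix system V a = ℓ, where row i of V is v_i (expressed in the standard basis). Since V is invertible (lower-triangular with 1s on the diagonal, up to permutation), solve by back-substitution:
  V =
[[-1, 1, 0],
 [1, 0, 0],
 [1, 1, 1]]
  V a = (4, -4, -4)
Solving gives a = (-4, 0, 0).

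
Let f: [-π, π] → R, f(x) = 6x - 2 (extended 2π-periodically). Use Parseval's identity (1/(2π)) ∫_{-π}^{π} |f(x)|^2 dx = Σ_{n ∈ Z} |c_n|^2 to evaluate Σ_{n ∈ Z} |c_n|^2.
Σ |c_n|^2 = 12π^2 + 4

Expand and integrate term by term over [-π, π]:
  ∫ (6x)^2 dx = 36·(2π^3/3); ∫ 2·6·(-2)·x dx = 0 (odd integrand); ∫ (-2)^2 dx = 4·2π.
So (1/(2π)) ∫_{-π}^{π} (6x - 2)^2 dx = 36π^2/3 + 4 = 12π^2 + 4.
Parseval ⇒ Σ |c_n|^2 = 12π^2 + 4.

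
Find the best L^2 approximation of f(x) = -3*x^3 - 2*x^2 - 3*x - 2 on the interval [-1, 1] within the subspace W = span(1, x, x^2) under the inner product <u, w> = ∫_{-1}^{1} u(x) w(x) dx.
g(x) = -2*x^2 - 24*x/5 - 2

The best approximation g ∈ W is the orthogonal projection of f onto W. Writing g = a_0 + a_1 x + a_2 x^2, the coefficients solve the normal equations G · a = b where
  G_{ij} = <φ_i, φ_j> and b_i = <f, φ_i>, with φ_0 = 1, φ_1 = x, φ_2 = x^2.
G =
  [2, 0, 2/3]
  [0, 2/3, 0]
  [2/3, 0, 2/5],
b = (-16/3, -16/5, -32/15).
Solving gives a_0 = -2, a_1 = -24/5, a_2 = -2, so
  g(x) = -2*x^2 - 24*x/5 - 2.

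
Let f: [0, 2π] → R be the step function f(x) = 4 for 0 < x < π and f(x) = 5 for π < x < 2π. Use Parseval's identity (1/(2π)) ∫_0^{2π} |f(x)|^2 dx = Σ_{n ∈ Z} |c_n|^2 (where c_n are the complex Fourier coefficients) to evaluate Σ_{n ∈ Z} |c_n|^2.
Σ |c_n|^2 = 41/2

Parseval equates the L^2 energy of f (normalised by 1/(2π)) with the ℓ^2 sum of its Fourier coefficients: (1/(2π)) ∫_0^{2π} |f|^2 = Σ |c_n|^2.
Compute the left side: (1/(2π)) [∫_0^π 4^2 dx + ∫_π^{2π} 5^2 dx] = (1/(2π)) · (16π + 25π) = (16 + 25)/2 = 41/2.
So Σ_{n ∈ Z} |c_n|^2 = 41/2.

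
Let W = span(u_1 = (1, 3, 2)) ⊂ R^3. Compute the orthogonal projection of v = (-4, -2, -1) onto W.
proj_W(v) = (-6/7, -18/7, -12/7)

Set up U = [u_1 | ... | u_1] ∈ R^(3×1). The projector onto W = col(U) is P = U (U^T U)^(-1) U^T.
Compute U^T U =
  [14],
and U^T v = (-12).
Solve U^T U · c = U^T v for the coefficients: c = (-6/7). The projection is proj_W(v) = U c.
Check: (v - proj_W(v)) · u_1 = 0  (should be 0).
Result: proj_W(v) = (-6/7, -18/7, -12/7).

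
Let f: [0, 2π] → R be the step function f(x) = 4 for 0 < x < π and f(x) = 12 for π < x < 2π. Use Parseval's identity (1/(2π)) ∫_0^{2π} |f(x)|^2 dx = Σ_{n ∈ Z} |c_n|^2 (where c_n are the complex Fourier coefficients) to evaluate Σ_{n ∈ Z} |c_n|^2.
Σ |c_n|^2 = 80

Parseval equates the L^2 energy of f (normalised by 1/(2π)) with the ℓ^2 sum of its Fourier coefficients: (1/(2π)) ∫_0^{2π} |f|^2 = Σ |c_n|^2.
Compute the left side: (1/(2π)) [∫_0^π 4^2 dx + ∫_π^{2π} 12^2 dx] = (1/(2π)) · (16π + 144π) = (16 + 144)/2 = 80.
So Σ_{n ∈ Z} |c_n|^2 = 80.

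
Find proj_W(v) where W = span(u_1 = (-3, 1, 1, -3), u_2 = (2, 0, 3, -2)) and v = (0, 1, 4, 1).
proj_W(v) = (376/331, 4/331, 586/331, -400/331)

Set up U = [u_1 | ... | u_2] ∈ R^(4×2). The projector onto W = col(U) is P = U (U^T U)^(-1) U^T.
Compute U^T U =
  [20, 3]
  [3, 17],
and U^T v = (2, 10).
Solve U^T U · c = U^T v for the coefficients: c = (4/331, 194/331). The projection is proj_W(v) = U c.
Check: (v - proj_W(v)) · u_1 = 0  (should be 0).
Check: (v - proj_W(v)) · u_2 = 0  (should be 0).
Result: proj_W(v) = (376/331, 4/331, 586/331, -400/331).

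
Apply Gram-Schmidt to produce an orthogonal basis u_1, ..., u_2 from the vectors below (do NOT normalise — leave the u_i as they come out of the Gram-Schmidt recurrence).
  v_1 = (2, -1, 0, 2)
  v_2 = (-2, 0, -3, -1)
Orthogonal basis:
  u_1 = (2, -1, 0, 2)
  u_2 = (-2/3, -2/3, -3, 1/3)

Apply the Gram-Schmidt recurrence
  u_1 = v_1
  u_i = v_i − Σ_{j<i} ((v_i · u_j) / (u_j · u_j)) · u_j.

Step by step this gives:
  u_1 = (2, -1, 0, 2)
  u_2 = (-2/3, -2/3, -3, 1/3)

Orthogonality check:
  u_2 · u_1 = 0 (should be 0)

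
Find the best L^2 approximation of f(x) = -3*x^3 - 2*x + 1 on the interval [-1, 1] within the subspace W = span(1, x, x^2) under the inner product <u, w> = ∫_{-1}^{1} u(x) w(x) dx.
g(x) = 1 - 19*x/5

The best approximation g ∈ W is the orthogonal projection of f onto W. Writing g = a_0 + a_1 x + a_2 x^2, the coefficients solve the normal equations G · a = b where
  G_{ij} = <φ_i, φ_j> and b_i = <f, φ_i>, with φ_0 = 1, φ_1 = x, φ_2 = x^2.
G =
  [2, 0, 2/3]
  [0, 2/3, 0]
  [2/3, 0, 2/5],
b = (2, -38/15, 2/3).
Solving gives a_0 = 1, a_1 = -19/5, a_2 = 0, so
  g(x) = 1 - 19*x/5.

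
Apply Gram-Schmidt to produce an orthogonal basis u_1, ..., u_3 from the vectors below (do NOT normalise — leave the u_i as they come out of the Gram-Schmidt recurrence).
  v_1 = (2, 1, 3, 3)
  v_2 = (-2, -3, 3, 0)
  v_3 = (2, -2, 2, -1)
Orthogonal basis:
  u_1 = (2, 1, 3, 3)
  u_2 = (-50/23, -71/23, 63/23, -6/23)
  u_3 = (582/251, -288/251, 100/251, -392/251)

Apply the Gram-Schmidt recurrence
  u_1 = v_1
  u_i = v_i − Σ_{j<i} ((v_i · u_j) / (u_j · u_j)) · u_j.

Step by step this gives:
  u_1 = (2, 1, 3, 3)
  u_2 = (-50/23, -71/23, 63/23, -6/23)
  u_3 = (582/251, -288/251, 100/251, -392/251)

Orthogonality check:
  u_2 · u_1 = 0 (should be 0)
  u_3 · u_1 = 0 (should be 0)
  u_3 · u_2 = 0 (should be 0)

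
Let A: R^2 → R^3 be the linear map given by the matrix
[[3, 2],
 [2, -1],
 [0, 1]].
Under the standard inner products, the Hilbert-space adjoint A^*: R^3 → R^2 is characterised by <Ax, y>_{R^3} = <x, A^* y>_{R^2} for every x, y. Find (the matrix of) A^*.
A^* = A^T =
[[3, 2, 0],
 [2, -1, 1]]

For real matrices with standard dot products, the defining identity <Ax, y> = <x, A^* y> gives (Ax)^T y = x^T (A^*) y, i.e. x^T A^T y = x^T (A^*) y. Since this holds for all x, y, we must have A^* = A^T. Therefore
A^* =
[[3, 2, 0],
 [2, -1, 1]].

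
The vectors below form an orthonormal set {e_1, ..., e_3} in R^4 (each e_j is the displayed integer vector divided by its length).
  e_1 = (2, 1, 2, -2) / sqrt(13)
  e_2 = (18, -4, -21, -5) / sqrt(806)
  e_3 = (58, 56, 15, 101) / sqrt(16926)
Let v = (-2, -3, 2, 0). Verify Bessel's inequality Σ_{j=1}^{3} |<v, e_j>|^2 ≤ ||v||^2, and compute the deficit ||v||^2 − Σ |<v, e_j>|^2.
Σ |<v, e_j>|^2 = 2705/273; ||v||^2 = 17; deficit = 1936/273

Write each e_j = u_j / sqrt(<u_j, u_j>) where u_j is the displayed integer vector. Then <v, e_j> = <v, u_j> / sqrt(<u_j, u_j>), so |<v, e_j>|^2 = <v, u_j>^2 / <u_j, u_j>.
Coefficients: <v, e_1> = -3/sqrt(13), <v, e_2> = -66/sqrt(806), <v, e_3> = -254/sqrt(16926).
Square and sum: Σ |<v, e_j>|^2 = 2705/273.
Compute ||v||^2 = v·v = 17.
Deficit = 17 − 2705/273 = 1936/273 ≥ 0, confirming Bessel's inequality. (The deficit equals ||v − Σ <v,e_j> e_j||^2, the squared distance from v to span{e_j}.)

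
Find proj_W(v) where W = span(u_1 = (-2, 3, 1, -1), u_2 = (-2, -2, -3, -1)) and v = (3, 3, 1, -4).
proj_W(v) = (33/127, 283/127, 499/254, 33/254)

Set up U = [u_1 | ... | u_2] ∈ R^(4×2). The projector onto W = col(U) is P = U (U^T U)^(-1) U^T.
Compute U^T U =
  [15, -4]
  [-4, 18],
and U^T v = (8, -11).
Solve U^T U · c = U^T v for the coefficients: c = (50/127, -133/254). The projection is proj_W(v) = U c.
Check: (v - proj_W(v)) · u_1 = 0  (should be 0).
Check: (v - proj_W(v)) · u_2 = 0  (should be 0).
Result: proj_W(v) = (33/127, 283/127, 499/254, 33/254).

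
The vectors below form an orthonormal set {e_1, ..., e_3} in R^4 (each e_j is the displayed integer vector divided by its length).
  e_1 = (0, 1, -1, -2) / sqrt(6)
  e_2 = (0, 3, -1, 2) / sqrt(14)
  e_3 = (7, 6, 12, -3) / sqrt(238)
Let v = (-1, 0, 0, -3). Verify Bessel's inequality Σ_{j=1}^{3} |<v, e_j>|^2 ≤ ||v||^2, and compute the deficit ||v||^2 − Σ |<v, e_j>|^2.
Σ |<v, e_j>|^2 = 146/17; ||v||^2 = 10; deficit = 24/17

Write each e_j = u_j / sqrt(<u_j, u_j>) where u_j is the displayed integer vector. Then <v, e_j> = <v, u_j> / sqrt(<u_j, u_j>), so |<v, e_j>|^2 = <v, u_j>^2 / <u_j, u_j>.
Coefficients: <v, e_1> = 6/sqrt(6), <v, e_2> = -6/sqrt(14), <v, e_3> = 2/sqrt(238).
Square and sum: Σ |<v, e_j>|^2 = 146/17.
Compute ||v||^2 = v·v = 10.
Deficit = 10 − 146/17 = 24/17 ≥ 0, confirming Bessel's inequality. (The deficit equals ||v − Σ <v,e_j> e_j||^2, the squared distance from v to span{e_j}.)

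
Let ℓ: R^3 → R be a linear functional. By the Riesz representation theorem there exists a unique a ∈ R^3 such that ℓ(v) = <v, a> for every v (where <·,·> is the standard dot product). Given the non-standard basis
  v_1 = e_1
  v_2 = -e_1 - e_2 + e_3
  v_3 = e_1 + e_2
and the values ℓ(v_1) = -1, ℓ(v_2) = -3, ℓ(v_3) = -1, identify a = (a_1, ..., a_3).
a = (-1, 0, -4)

Write a = (a_1, ..., a_3) in the standard basis. For each basis vector v_i, ℓ(v_i) = <v_i, a> is a linear equation in the a_j's. Collect the n equations into a matrix system V a = ℓ, where row i of V is v_i (expressed in the standard basis). Since V is invertible (lower-triangular with 1s on the diagonal, up to permutation), solve by back-substitution:
  V =
[[1, 0, 0],
 [-1, -1, 1],
 [1, 1, 0]]
  V a = (-1, -3, -1)
Solving gives a = (-1, 0, -4).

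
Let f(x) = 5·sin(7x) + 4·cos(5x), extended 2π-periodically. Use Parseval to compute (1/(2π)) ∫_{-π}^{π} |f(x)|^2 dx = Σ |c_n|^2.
Σ |c_n|^2 = 41/2

Expand |f|^2 and use orthogonality of {sin(nx), cos(mx)} on [-π, π]:
  ∫_{-π}^{π} sin(nx)^2 dx = π, ∫ cos(mx)^2 dx = π, and cross terms integrate to 0.
So ∫_{-π}^{π} f(x)^2 dx = 5^2 · π + 4^2 · π = (25 + 16)π.
Divide by 2π: (25 + 16)/2 = 41/2.
By Parseval, this equals Σ |c_n|^2.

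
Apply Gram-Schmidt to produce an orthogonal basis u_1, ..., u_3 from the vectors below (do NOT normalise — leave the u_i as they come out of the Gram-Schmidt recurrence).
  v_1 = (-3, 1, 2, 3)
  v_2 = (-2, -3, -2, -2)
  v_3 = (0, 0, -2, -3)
Orthogonal basis:
  u_1 = (-3, 1, 2, 3)
  u_2 = (-67/23, -62/23, -32/23, -25/23)
  u_3 = (-331/434, 10/7, -92/217, -415/434)

Apply the Gram-Schmidt recurrence
  u_1 = v_1
  u_i = v_i − Σ_{j<i} ((v_i · u_j) / (u_j · u_j)) · u_j.

Step by step this gives:
  u_1 = (-3, 1, 2, 3)
  u_2 = (-67/23, -62/23, -32/23, -25/23)
  u_3 = (-331/434, 10/7, -92/217, -415/434)

Orthogonality check:
  u_2 · u_1 = 0 (should be 0)
  u_3 · u_1 = 0 (should be 0)
  u_3 · u_2 = 0 (should be 0)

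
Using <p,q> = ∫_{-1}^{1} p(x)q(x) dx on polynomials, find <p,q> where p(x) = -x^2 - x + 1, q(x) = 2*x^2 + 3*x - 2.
<p,q> = -62/15

Expand the product: p(x)·q(x) = -2*x^4 - 5*x^3 + x^2 + 5*x - 2.
∫_{-1}^{1} of each monomial x^k gives [2/(k+1) if k even, 0 if k odd]. Integrating term-by-term (or equivalently evaluating the antiderivative F(x) = -2*x^5/5 - 5*x^4/4 + x^3/3 + 5*x^2/2 - 2*x at the endpoints):
  F(1) − F(−1) = -49/60 − (199/60) = -62/15.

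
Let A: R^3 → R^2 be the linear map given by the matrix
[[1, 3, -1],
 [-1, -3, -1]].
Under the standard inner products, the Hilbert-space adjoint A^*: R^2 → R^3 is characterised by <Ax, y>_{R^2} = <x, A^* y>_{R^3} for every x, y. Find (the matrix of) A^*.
A^* = A^T =
[[1, -1],
 [3, -3],
 [-1, -1]]

For real matrices with standard dot products, the defining identity <Ax, y> = <x, A^* y> gives (Ax)^T y = x^T (A^*) y, i.e. x^T A^T y = x^T (A^*) y. Since this holds for all x, y, we must have A^* = A^T. Therefore
A^* =
[[1, -1],
 [3, -3],
 [-1, -1]].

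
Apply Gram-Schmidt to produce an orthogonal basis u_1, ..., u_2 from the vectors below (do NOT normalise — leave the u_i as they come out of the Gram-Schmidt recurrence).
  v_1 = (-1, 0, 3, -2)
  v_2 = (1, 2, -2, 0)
Orthogonal basis:
  u_1 = (-1, 0, 3, -2)
  u_2 = (1/2, 2, -1/2, -1)

Apply the Gram-Schmidt recurrence
  u_1 = v_1
  u_i = v_i − Σ_{j<i} ((v_i · u_j) / (u_j · u_j)) · u_j.

Step by step this gives:
  u_1 = (-1, 0, 3, -2)
  u_2 = (1/2, 2, -1/2, -1)

Orthogonality check:
  u_2 · u_1 = 0 (should be 0)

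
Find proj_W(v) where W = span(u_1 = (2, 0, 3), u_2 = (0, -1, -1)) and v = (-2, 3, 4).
proj_W(v) = (-10/17, 67/17, 52/17)

Set up U = [u_1 | ... | u_2] ∈ R^(3×2). The projector onto W = col(U) is P = U (U^T U)^(-1) U^T.
Compute U^T U =
  [13, -3]
  [-3, 2],
and U^T v = (8, -7).
Solve U^T U · c = U^T v for the coefficients: c = (-5/17, -67/17). The projection is proj_W(v) = U c.
Check: (v - proj_W(v)) · u_1 = 0  (should be 0).
Check: (v - proj_W(v)) · u_2 = 0  (should be 0).
Result: proj_W(v) = (-10/17, 67/17, 52/17).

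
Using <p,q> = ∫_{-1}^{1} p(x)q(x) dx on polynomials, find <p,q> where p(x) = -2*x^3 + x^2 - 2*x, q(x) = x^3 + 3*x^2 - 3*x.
<p,q> = 218/35

Expand the product: p(x)·q(x) = -2*x^6 - 5*x^5 + 7*x^4 - 9*x^3 + 6*x^2.
∫_{-1}^{1} of each monomial x^k gives [2/(k+1) if k even, 0 if k odd]. Integrating term-by-term (or equivalently evaluating the antiderivative F(x) = -2*x^7/7 - 5*x^6/6 + 7*x^5/5 - 9*x^4/4 + 2*x^3 at the endpoints):
  F(1) − F(−1) = 13/420 − (-2603/420) = 218/35.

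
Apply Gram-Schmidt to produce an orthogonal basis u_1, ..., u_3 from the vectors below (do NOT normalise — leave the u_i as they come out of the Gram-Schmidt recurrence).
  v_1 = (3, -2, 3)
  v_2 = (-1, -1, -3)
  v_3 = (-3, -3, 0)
Orthogonal basis:
  u_1 = (3, -2, 3)
  u_2 = (4/11, -21/11, -18/11)
  u_3 = (-405/142, -135/71, 225/142)

Apply the Gram-Schmidt recurrence
  u_1 = v_1
  u_i = v_i − Σ_{j<i} ((v_i · u_j) / (u_j · u_j)) · u_j.

Step by step this gives:
  u_1 = (3, -2, 3)
  u_2 = (4/11, -21/11, -18/11)
  u_3 = (-405/142, -135/71, 225/142)

Orthogonality check:
  u_2 · u_1 = 0 (should be 0)
  u_3 · u_1 = 0 (should be 0)
  u_3 · u_2 = 0 (should be 0)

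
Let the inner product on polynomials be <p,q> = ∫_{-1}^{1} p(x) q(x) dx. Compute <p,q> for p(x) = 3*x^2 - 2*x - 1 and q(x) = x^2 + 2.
<p,q> = 8/15

Expand the product: p(x)·q(x) = 3*x^4 - 2*x^3 + 5*x^2 - 4*x - 2.
∫_{-1}^{1} of each monomial x^k gives [2/(k+1) if k even, 0 if k odd]. Integrating term-by-term (or equivalently evaluating the antiderivative F(x) = 3*x^5/5 - x^4/2 + 5*x^3/3 - 2*x^2 - 2*x at the endpoints):
  F(1) − F(−1) = -67/30 − (-83/30) = 8/15.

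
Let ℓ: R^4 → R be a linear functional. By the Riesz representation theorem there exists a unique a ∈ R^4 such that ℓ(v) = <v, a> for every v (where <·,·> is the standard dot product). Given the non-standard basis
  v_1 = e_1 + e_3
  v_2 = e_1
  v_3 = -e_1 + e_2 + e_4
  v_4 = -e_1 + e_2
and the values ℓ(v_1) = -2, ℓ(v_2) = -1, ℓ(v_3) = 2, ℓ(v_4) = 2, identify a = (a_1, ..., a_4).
a = (-1, 1, -1, 0)

Write a = (a_1, ..., a_4) in the standard basis. For each basis vector v_i, ℓ(v_i) = <v_i, a> is a linear equation in the a_j's. Collect the n equations into a matrix system V a = ℓ, where row i of V is v_i (expressed in the standard basis). Since V is invertible (lower-triangular with 1s on the diagonal, up to permutation), solve by back-substitution:
  V =
[[1, 0, 1, 0],
 [1, 0, 0, 0],
 [-1, 1, 0, 1],
 [-1, 1, 0, 0]]
  V a = (-2, -1, 2, 2)
Solving gives a = (-1, 1, -1, 0).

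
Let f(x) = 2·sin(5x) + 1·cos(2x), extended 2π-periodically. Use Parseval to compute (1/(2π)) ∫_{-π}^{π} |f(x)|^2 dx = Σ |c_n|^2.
Σ |c_n|^2 = 5/2

Expand |f|^2 and use orthogonality of {sin(nx), cos(mx)} on [-π, π]:
  ∫_{-π}^{π} sin(nx)^2 dx = π, ∫ cos(mx)^2 dx = π, and cross terms integrate to 0.
So ∫_{-π}^{π} f(x)^2 dx = 2^2 · π + 1^2 · π = (4 + 1)π.
Divide by 2π: (4 + 1)/2 = 5/2.
By Parseval, this equals Σ |c_n|^2.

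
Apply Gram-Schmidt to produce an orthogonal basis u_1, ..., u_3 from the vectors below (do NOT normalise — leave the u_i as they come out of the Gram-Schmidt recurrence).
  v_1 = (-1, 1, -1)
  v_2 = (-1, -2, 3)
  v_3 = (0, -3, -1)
Orthogonal basis:
  u_1 = (-1, 1, -1)
  u_2 = (-7/3, -2/3, 5/3)
  u_3 = (-15/26, -30/13, -45/26)

Apply the Gram-Schmidt recurrence
  u_1 = v_1
  u_i = v_i − Σ_{j<i} ((v_i · u_j) / (u_j · u_j)) · u_j.

Step by step this gives:
  u_1 = (-1, 1, -1)
  u_2 = (-7/3, -2/3, 5/3)
  u_3 = (-15/26, -30/13, -45/26)

Orthogonality check:
  u_2 · u_1 = 0 (should be 0)
  u_3 · u_1 = 0 (should be 0)
  u_3 · u_2 = 0 (should be 0)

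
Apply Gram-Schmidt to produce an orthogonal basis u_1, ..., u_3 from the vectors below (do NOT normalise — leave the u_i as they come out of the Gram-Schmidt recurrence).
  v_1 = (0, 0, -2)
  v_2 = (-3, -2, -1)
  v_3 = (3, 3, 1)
Orthogonal basis:
  u_1 = (0, 0, -2)
  u_2 = (-3, -2, 0)
  u_3 = (-6/13, 9/13, 0)

Apply the Gram-Schmidt recurrence
  u_1 = v_1
  u_i = v_i − Σ_{j<i} ((v_i · u_j) / (u_j · u_j)) · u_j.

Step by step this gives:
  u_1 = (0, 0, -2)
  u_2 = (-3, -2, 0)
  u_3 = (-6/13, 9/13, 0)

Orthogonality check:
  u_2 · u_1 = 0 (should be 0)
  u_3 · u_1 = 0 (should be 0)
  u_3 · u_2 = 0 (should be 0)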